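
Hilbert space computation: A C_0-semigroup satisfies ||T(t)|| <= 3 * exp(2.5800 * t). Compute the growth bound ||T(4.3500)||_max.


||T(4.3500)|| <= 3 * exp(2.5800 * 4.3500)
= 3 * exp(11.2230)
= 3 * 74831.9342
= 224495.8025

224495.8025


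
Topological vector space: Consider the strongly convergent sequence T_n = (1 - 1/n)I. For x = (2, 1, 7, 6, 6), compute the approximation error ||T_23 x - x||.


T_23 x - x = (1 - 1/23)x - x = -x/23
||x|| = sqrt(126) = 11.2250
||T_23 x - x|| = ||x||/23 = 11.2250/23 = 0.4880

0.4880


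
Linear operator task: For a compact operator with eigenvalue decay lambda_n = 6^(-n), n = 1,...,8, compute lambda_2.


The eigenvalue formula gives lambda_2 = 1/6^2
= 1/36
= 0.0278

0.0278


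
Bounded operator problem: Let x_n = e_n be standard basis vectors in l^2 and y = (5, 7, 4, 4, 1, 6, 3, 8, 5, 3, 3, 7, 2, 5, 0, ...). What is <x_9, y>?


x_9 = e_9 is the standard basis vector with 1 in position 9.
<x_9, y> = y_9 = 5
As n -> infinity, <x_n, y> -> 0, confirming weak convergence of (x_n) to 0.

5


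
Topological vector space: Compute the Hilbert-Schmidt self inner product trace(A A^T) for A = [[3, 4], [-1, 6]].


trace(A * A^T) = sum of squares of all entries
= 3^2 + 4^2 + (-1)^2 + 6^2
= 9 + 16 + 1 + 36
= 62

62


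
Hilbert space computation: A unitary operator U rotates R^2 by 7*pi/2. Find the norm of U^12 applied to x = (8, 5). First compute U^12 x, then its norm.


U is a rotation by theta = 7*pi/2
U^12 = rotation by 12*theta = 84*pi/2 = 0*pi/2 (mod 2*pi)
cos(0*pi/2) = 1.0000, sin(0*pi/2) = 0.0000
U^12 x = (1.0000 * 8 - 0.0000 * 5, 0.0000 * 8 + 1.0000 * 5)
= (8.0000, 5.0000)
||U^12 x|| = sqrt(8.0000^2 + 5.0000^2) = sqrt(89.0000) = 9.4340

9.4340


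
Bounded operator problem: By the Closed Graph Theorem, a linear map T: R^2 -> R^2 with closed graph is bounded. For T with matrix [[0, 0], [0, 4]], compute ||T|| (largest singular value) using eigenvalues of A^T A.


A^T A = [[0, 0], [0, 16]]
trace(A^T A) = 16, det(A^T A) = 0
discriminant = 16^2 - 4*0 = 256
Largest eigenvalue of A^T A = (trace + sqrt(disc))/2 = 16.0000
||T|| = sqrt(16.0000) = 4.0000

4.0000


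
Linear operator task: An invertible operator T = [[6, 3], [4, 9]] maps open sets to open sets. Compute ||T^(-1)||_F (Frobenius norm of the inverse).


det(T) = 6*9 - 3*4 = 42
T^(-1) = (1/42) * [[9, -3], [-4, 6]] = [[0.2143, -0.0714], [-0.0952, 0.1429]]
||T^(-1)||_F^2 = 0.2143^2 + (-0.0714)^2 + (-0.0952)^2 + 0.1429^2 = 0.0805
||T^(-1)||_F = sqrt(0.0805) = 0.2837

0.2837


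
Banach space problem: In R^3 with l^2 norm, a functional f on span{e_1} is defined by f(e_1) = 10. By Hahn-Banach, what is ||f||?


The norm of f is given by ||f|| = sup_{||x||=1} |f(x)|.
On span{e_1}, ||e_1|| = 1, so ||f|| = |f(e_1)| / ||e_1||
= |10| / 1 = 10.0000

10.0000


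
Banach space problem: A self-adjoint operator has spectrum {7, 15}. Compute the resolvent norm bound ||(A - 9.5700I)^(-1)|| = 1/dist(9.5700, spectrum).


dist(9.5700, {7, 15}) = min(|9.5700 - 7|, |9.5700 - 15|)
= min(2.5700, 5.4300) = 2.5700
Resolvent bound = 1/2.5700 = 0.3891

0.3891


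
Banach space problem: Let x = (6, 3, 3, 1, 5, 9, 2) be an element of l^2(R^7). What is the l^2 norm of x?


The l^2 norm = (sum |x_i|^2)^(1/2)
Sum of 2th powers = 36 + 9 + 9 + 1 + 25 + 81 + 4 = 165
||x||_2 = (165)^(1/2) = 12.8452

12.8452


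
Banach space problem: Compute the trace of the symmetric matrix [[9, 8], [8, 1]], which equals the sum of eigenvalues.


For a self-adjoint (symmetric) matrix, the eigenvalues are real.
The sum of eigenvalues equals the trace of the matrix.
trace = 9 + 1 = 10

10


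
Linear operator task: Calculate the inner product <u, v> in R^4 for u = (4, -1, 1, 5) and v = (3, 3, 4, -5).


Computing the standard inner product <u, v> = sum u_i * v_i
= 4*3 + -1*3 + 1*4 + 5*-5
= 12 + -3 + 4 + -25
= -12

-12


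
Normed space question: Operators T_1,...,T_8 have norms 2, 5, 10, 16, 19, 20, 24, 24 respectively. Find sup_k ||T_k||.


By the Uniform Boundedness Principle, the supremum of norms is finite.
sup_k ||T_k|| = max(2, 5, 10, 16, 19, 20, 24, 24) = 24

24


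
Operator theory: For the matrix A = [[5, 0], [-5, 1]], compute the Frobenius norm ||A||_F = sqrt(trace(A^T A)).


||A||_F^2 = sum a_ij^2
= 5^2 + 0^2 + (-5)^2 + 1^2
= 25 + 0 + 25 + 1 = 51
||A||_F = sqrt(51) = 7.1414

7.1414


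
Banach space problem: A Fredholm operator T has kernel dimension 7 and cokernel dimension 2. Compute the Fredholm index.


The Fredholm index is defined as ind(T) = dim(ker T) - dim(coker T)
= 7 - 2
= 5

5


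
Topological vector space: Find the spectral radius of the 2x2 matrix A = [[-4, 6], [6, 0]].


For a 2x2 matrix, eigenvalues satisfy lambda^2 - (trace)*lambda + det = 0
trace = -4 + 0 = -4
det = -4*0 - 6*6 = -36
discriminant = (-4)^2 - 4*(-36) = 160
spectral radius = max |eigenvalue| = 8.3246

8.3246


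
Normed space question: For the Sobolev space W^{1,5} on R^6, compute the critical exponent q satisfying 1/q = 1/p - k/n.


Using the Sobolev embedding formula: 1/q = 1/p - k/n
1/q = 1/5 - 1/6 = 1/30
q = 1/(1/30) = 30

30.0000


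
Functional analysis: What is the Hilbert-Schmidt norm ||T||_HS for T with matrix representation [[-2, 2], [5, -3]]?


The Hilbert-Schmidt norm is sqrt(sum of squares of all entries).
Sum of squares = (-2)^2 + 2^2 + 5^2 + (-3)^2
= 4 + 4 + 25 + 9 = 42
||T||_HS = sqrt(42) = 6.4807

6.4807


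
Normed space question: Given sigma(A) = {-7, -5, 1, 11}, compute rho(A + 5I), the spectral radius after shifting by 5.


Spectrum of A + 5I = {-2, 0, 6, 16}
Spectral radius = max |lambda| over the shifted spectrum
= max(2, 0, 6, 16) = 16

16


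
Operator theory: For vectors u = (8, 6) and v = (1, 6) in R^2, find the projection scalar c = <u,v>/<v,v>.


Computing <u,v> = 8*1 + 6*6 = 44
Computing <v,v> = 1^2 + 6^2 = 37
Projection coefficient = 44/37 = 1.1892

1.1892


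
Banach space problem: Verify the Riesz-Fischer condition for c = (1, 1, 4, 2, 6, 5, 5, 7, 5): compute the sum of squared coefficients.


sum |c_n|^2 = 1^2 + 1^2 + 4^2 + 2^2 + 6^2 + 5^2 + 5^2 + 7^2 + 5^2
= 1 + 1 + 16 + 4 + 36 + 25 + 25 + 49 + 25
= 182

182


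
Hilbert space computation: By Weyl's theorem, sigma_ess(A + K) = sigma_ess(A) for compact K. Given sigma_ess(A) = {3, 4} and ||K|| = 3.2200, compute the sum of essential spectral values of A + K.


By Weyl's theorem, the essential spectrum is invariant under compact perturbations.
sigma_ess(A + K) = sigma_ess(A) = {3, 4}
Sum = 3 + 4 = 7

7


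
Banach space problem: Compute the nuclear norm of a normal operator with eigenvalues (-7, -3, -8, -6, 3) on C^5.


For a normal operator, singular values equal |eigenvalues|.
Trace norm = sum |lambda_i| = 7 + 3 + 8 + 6 + 3
= 27

27


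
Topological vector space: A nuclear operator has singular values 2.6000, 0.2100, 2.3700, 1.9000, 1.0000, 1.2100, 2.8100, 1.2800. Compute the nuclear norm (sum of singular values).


The nuclear norm is the sum of all singular values.
||T||_1 = 2.6000 + 0.2100 + 2.3700 + 1.9000 + 1.0000 + 1.2100 + 2.8100 + 1.2800
= 13.3800

13.3800


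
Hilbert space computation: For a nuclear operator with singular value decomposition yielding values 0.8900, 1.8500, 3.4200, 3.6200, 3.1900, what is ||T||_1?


The nuclear norm is the sum of all singular values.
||T||_1 = 0.8900 + 1.8500 + 3.4200 + 3.6200 + 3.1900
= 12.9700

12.9700


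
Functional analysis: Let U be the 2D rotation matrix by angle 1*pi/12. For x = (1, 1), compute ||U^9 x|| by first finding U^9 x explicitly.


U is a rotation by theta = 1*pi/12
U^9 = rotation by 9*theta = 9*pi/12
cos(9*pi/12) = -0.7071, sin(9*pi/12) = 0.7071
U^9 x = (-0.7071 * 1 - 0.7071 * 1, 0.7071 * 1 + -0.7071 * 1)
= (-1.4142, 0.0000)
||U^9 x|| = sqrt((-1.4142)^2 + 0.0000^2) = sqrt(2.0000) = 1.4142

1.4142


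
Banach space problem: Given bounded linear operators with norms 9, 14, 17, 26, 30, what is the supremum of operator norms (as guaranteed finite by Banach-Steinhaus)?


By the Uniform Boundedness Principle, the supremum of norms is finite.
sup_k ||T_k|| = max(9, 14, 17, 26, 30) = 30

30


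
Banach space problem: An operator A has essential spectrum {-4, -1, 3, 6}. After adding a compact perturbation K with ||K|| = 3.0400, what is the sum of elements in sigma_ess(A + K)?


By Weyl's theorem, the essential spectrum is invariant under compact perturbations.
sigma_ess(A + K) = sigma_ess(A) = {-4, -1, 3, 6}
Sum = -4 + -1 + 3 + 6 = 4

4


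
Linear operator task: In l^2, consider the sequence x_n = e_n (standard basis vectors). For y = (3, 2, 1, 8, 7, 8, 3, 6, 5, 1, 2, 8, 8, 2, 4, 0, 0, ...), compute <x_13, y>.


x_13 = e_13 is the standard basis vector with 1 in position 13.
<x_13, y> = y_13 = 8
As n -> infinity, <x_n, y> -> 0, confirming weak convergence of (x_n) to 0.

8


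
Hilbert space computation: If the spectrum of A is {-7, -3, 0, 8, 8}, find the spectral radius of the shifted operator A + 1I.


Spectrum of A + 1I = {-6, -2, 1, 9, 9}
Spectral radius = max |lambda| over the shifted spectrum
= max(6, 2, 1, 9, 9) = 9

9


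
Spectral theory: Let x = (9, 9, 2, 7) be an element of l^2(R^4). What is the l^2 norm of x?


The l^2 norm = (sum |x_i|^2)^(1/2)
Sum of 2th powers = 81 + 81 + 4 + 49 = 215
||x||_2 = (215)^(1/2) = 14.6629

14.6629


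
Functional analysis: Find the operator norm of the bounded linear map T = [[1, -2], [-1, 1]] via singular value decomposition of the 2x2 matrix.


A^T A = [[2, -3], [-3, 5]]
trace(A^T A) = 7, det(A^T A) = 1
discriminant = 7^2 - 4*1 = 45
Largest eigenvalue of A^T A = (trace + sqrt(disc))/2 = 6.8541
||T|| = sqrt(6.8541) = 2.6180

2.6180


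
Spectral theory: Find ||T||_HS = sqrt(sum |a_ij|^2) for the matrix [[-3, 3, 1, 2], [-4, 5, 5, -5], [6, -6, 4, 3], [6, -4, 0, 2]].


The Hilbert-Schmidt norm is sqrt(sum of squares of all entries).
Sum of squares = (-3)^2 + 3^2 + 1^2 + 2^2 + (-4)^2 + 5^2 + 5^2 + (-5)^2 + 6^2 + (-6)^2 + 4^2 + 3^2 + 6^2 + (-4)^2 + 0^2 + 2^2
= 9 + 9 + 1 + 4 + 16 + 25 + 25 + 25 + 36 + 36 + 16 + 9 + 36 + 16 + 0 + 4 = 267
||T||_HS = sqrt(267) = 16.3401

16.3401


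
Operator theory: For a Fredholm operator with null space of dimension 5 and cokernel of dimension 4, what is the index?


The Fredholm index is defined as ind(T) = dim(ker T) - dim(coker T)
= 5 - 4
= 1

1


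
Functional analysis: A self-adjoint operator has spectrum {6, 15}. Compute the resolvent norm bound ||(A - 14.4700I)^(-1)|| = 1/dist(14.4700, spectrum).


dist(14.4700, {6, 15}) = min(|14.4700 - 6|, |14.4700 - 15|)
= min(8.4700, 0.5300) = 0.5300
Resolvent bound = 1/0.5300 = 1.8868

1.8868


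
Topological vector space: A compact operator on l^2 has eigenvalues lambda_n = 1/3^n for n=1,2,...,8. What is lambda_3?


The eigenvalue formula gives lambda_3 = 1/3^3
= 1/27
= 0.0370

0.0370


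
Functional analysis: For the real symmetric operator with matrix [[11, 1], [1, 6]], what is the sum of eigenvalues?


For a self-adjoint (symmetric) matrix, the eigenvalues are real.
The sum of eigenvalues equals the trace of the matrix.
trace = 11 + 6 = 17

17


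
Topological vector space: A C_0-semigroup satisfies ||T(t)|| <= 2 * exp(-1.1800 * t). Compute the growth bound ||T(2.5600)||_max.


||T(2.5600)|| <= 2 * exp(-1.1800 * 2.5600)
= 2 * exp(-3.0208)
= 2 * 0.0488
= 0.0975

0.0975


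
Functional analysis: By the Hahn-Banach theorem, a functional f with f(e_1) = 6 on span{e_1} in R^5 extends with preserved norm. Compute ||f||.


The norm of f is given by ||f|| = sup_{||x||=1} |f(x)|.
On span{e_1}, ||e_1|| = 1, so ||f|| = |f(e_1)| / ||e_1||
= |6| / 1 = 6.0000

6.0000


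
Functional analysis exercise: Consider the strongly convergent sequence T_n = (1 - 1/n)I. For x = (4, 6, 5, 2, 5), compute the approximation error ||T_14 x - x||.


T_14 x - x = (1 - 1/14)x - x = -x/14
||x|| = sqrt(106) = 10.2956
||T_14 x - x|| = ||x||/14 = 10.2956/14 = 0.7354

0.7354


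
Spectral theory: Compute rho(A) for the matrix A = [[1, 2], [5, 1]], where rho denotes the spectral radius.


For a 2x2 matrix, eigenvalues satisfy lambda^2 - (trace)*lambda + det = 0
trace = 1 + 1 = 2
det = 1*1 - 2*5 = -9
discriminant = 2^2 - 4*(-9) = 40
spectral radius = max |eigenvalue| = 4.1623

4.1623


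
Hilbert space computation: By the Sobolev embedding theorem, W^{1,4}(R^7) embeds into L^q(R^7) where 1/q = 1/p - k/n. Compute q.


Using the Sobolev embedding formula: 1/q = 1/p - k/n
1/q = 1/4 - 1/7 = 3/28
q = 1/(3/28) = 28/3 = 9.3333

9.3333


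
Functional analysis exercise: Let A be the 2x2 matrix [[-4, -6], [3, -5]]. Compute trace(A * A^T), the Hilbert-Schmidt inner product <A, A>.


trace(A * A^T) = sum of squares of all entries
= (-4)^2 + (-6)^2 + 3^2 + (-5)^2
= 16 + 36 + 9 + 25
= 86

86


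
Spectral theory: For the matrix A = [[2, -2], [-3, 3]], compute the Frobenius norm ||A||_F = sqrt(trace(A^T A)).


||A||_F^2 = sum a_ij^2
= 2^2 + (-2)^2 + (-3)^2 + 3^2
= 4 + 4 + 9 + 9 = 26
||A||_F = sqrt(26) = 5.0990

5.0990


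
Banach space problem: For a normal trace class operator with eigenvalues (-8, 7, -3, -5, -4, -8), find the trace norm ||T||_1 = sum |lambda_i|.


For a normal operator, singular values equal |eigenvalues|.
Trace norm = sum |lambda_i| = 8 + 7 + 3 + 5 + 4 + 8
= 35

35


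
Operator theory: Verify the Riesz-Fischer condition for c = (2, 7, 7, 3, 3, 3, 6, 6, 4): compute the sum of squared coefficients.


sum |c_n|^2 = 2^2 + 7^2 + 7^2 + 3^2 + 3^2 + 3^2 + 6^2 + 6^2 + 4^2
= 4 + 49 + 49 + 9 + 9 + 9 + 36 + 36 + 16
= 217

217


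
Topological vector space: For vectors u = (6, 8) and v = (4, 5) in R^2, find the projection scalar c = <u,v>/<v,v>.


Computing <u,v> = 6*4 + 8*5 = 64
Computing <v,v> = 4^2 + 5^2 = 41
Projection coefficient = 64/41 = 1.5610

1.5610


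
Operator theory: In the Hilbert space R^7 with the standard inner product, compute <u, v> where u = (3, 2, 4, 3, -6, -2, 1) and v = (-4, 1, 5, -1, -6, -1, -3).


Computing the standard inner product <u, v> = sum u_i * v_i
= 3*-4 + 2*1 + 4*5 + 3*-1 + -6*-6 + -2*-1 + 1*-3
= -12 + 2 + 20 + -3 + 36 + 2 + -3
= 42

42


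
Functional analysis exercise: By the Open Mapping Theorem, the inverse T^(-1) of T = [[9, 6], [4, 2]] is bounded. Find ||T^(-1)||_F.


det(T) = 9*2 - 6*4 = -6
T^(-1) = (1/-6) * [[2, -6], [-4, 9]] = [[-0.3333, 1.0000], [0.6667, -1.5000]]
||T^(-1)||_F^2 = (-0.3333)^2 + 1.0000^2 + 0.6667^2 + (-1.5000)^2 = 3.8056
||T^(-1)||_F = sqrt(3.8056) = 1.9508

1.9508


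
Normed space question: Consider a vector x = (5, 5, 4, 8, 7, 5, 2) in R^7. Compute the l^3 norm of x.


The l^3 norm = (sum |x_i|^3)^(1/3)
Sum of 3th powers = 125 + 125 + 64 + 512 + 343 + 125 + 8 = 1302
||x||_3 = (1302)^(1/3) = 10.9195

10.9195


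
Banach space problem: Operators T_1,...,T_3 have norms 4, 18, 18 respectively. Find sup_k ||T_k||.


By the Uniform Boundedness Principle, the supremum of norms is finite.
sup_k ||T_k|| = max(4, 18, 18) = 18

18


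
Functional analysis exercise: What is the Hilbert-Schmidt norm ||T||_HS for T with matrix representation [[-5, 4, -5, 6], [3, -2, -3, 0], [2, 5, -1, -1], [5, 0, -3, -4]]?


The Hilbert-Schmidt norm is sqrt(sum of squares of all entries).
Sum of squares = (-5)^2 + 4^2 + (-5)^2 + 6^2 + 3^2 + (-2)^2 + (-3)^2 + 0^2 + 2^2 + 5^2 + (-1)^2 + (-1)^2 + 5^2 + 0^2 + (-3)^2 + (-4)^2
= 25 + 16 + 25 + 36 + 9 + 4 + 9 + 0 + 4 + 25 + 1 + 1 + 25 + 0 + 9 + 16 = 205
||T||_HS = sqrt(205) = 14.3178

14.3178


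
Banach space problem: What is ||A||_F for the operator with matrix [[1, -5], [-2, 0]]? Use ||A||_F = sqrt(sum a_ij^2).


||A||_F^2 = sum a_ij^2
= 1^2 + (-5)^2 + (-2)^2 + 0^2
= 1 + 25 + 4 + 0 = 30
||A||_F = sqrt(30) = 5.4772

5.4772


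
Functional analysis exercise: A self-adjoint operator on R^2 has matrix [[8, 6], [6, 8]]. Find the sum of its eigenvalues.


For a self-adjoint (symmetric) matrix, the eigenvalues are real.
The sum of eigenvalues equals the trace of the matrix.
trace = 8 + 8 = 16

16


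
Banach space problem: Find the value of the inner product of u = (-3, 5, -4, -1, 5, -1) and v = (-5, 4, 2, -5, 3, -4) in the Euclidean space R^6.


Computing the standard inner product <u, v> = sum u_i * v_i
= -3*-5 + 5*4 + -4*2 + -1*-5 + 5*3 + -1*-4
= 15 + 20 + -8 + 5 + 15 + 4
= 51

51


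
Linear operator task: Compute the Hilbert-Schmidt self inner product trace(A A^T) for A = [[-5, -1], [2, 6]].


trace(A * A^T) = sum of squares of all entries
= (-5)^2 + (-1)^2 + 2^2 + 6^2
= 25 + 1 + 4 + 36
= 66

66


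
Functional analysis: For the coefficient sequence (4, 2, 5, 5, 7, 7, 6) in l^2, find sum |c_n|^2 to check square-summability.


sum |c_n|^2 = 4^2 + 2^2 + 5^2 + 5^2 + 7^2 + 7^2 + 6^2
= 16 + 4 + 25 + 25 + 49 + 49 + 36
= 204

204


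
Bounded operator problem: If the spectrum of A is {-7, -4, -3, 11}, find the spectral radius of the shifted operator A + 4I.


Spectrum of A + 4I = {-3, 0, 1, 15}
Spectral radius = max |lambda| over the shifted spectrum
= max(3, 0, 1, 15) = 15

15


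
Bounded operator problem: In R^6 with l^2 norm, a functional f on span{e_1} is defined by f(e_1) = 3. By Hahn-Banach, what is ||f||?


The norm of f is given by ||f|| = sup_{||x||=1} |f(x)|.
On span{e_1}, ||e_1|| = 1, so ||f|| = |f(e_1)| / ||e_1||
= |3| / 1 = 3.0000

3.0000


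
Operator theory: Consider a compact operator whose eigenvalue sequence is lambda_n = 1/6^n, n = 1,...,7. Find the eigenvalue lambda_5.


The eigenvalue formula gives lambda_5 = 1/6^5
= 1/7776
= 1.2860e-04

1.2860e-04


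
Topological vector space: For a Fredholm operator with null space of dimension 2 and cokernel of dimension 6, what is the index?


The Fredholm index is defined as ind(T) = dim(ker T) - dim(coker T)
= 2 - 6
= -4

-4


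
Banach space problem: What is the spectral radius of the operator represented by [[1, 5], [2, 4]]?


For a 2x2 matrix, eigenvalues satisfy lambda^2 - (trace)*lambda + det = 0
trace = 1 + 4 = 5
det = 1*4 - 5*2 = -6
discriminant = 5^2 - 4*(-6) = 49
spectral radius = max |eigenvalue| = 6.0000

6.0000


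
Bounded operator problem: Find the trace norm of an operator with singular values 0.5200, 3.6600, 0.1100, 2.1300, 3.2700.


The nuclear norm is the sum of all singular values.
||T||_1 = 0.5200 + 3.6600 + 0.1100 + 2.1300 + 3.2700
= 9.6900

9.6900


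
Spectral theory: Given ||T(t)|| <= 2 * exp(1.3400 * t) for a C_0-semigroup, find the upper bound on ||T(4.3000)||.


||T(4.3000)|| <= 2 * exp(1.3400 * 4.3000)
= 2 * exp(5.7620)
= 2 * 317.9837
= 635.9673

635.9673


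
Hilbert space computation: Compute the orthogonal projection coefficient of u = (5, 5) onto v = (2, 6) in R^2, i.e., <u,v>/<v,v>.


Computing <u,v> = 5*2 + 5*6 = 40
Computing <v,v> = 2^2 + 6^2 = 40
Projection coefficient = 40/40 = 1.0000

1.0000


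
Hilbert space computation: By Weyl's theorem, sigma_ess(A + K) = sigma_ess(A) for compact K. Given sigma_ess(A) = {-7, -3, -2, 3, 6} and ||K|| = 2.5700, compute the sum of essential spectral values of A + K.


By Weyl's theorem, the essential spectrum is invariant under compact perturbations.
sigma_ess(A + K) = sigma_ess(A) = {-7, -3, -2, 3, 6}
Sum = -7 + -3 + -2 + 3 + 6 = -3

-3


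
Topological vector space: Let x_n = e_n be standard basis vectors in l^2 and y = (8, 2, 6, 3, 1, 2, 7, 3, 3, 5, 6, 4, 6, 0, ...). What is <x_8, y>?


x_8 = e_8 is the standard basis vector with 1 in position 8.
<x_8, y> = y_8 = 3
As n -> infinity, <x_n, y> -> 0, confirming weak convergence of (x_n) to 0.

3


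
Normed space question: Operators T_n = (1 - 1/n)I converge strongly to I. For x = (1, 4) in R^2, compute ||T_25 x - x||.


T_25 x - x = (1 - 1/25)x - x = -x/25
||x|| = sqrt(17) = 4.1231
||T_25 x - x|| = ||x||/25 = 4.1231/25 = 0.1649

0.1649


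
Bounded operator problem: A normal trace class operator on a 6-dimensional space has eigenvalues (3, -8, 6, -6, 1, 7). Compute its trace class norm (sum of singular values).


For a normal operator, singular values equal |eigenvalues|.
Trace norm = sum |lambda_i| = 3 + 8 + 6 + 6 + 1 + 7
= 31

31


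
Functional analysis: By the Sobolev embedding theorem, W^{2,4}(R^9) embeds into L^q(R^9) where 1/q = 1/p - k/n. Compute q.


Using the Sobolev embedding formula: 1/q = 1/p - k/n
1/q = 1/4 - 2/9 = 1/36
q = 1/(1/36) = 36

36.0000


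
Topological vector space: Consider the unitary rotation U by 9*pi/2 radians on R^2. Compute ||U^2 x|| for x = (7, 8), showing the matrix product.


U is a rotation by theta = 9*pi/2
U^2 = rotation by 2*theta = 18*pi/2 = 2*pi/2 (mod 2*pi)
cos(2*pi/2) = -1.0000, sin(2*pi/2) = 0.0000
U^2 x = (-1.0000 * 7 - 0.0000 * 8, 0.0000 * 7 + -1.0000 * 8)
= (-7.0000, -8.0000)
||U^2 x|| = sqrt((-7.0000)^2 + (-8.0000)^2) = sqrt(113.0000) = 10.6301

10.6301


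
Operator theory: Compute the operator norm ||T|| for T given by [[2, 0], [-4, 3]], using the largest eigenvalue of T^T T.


A^T A = [[20, -12], [-12, 9]]
trace(A^T A) = 29, det(A^T A) = 36
discriminant = 29^2 - 4*36 = 697
Largest eigenvalue of A^T A = (trace + sqrt(disc))/2 = 27.7004
||T|| = sqrt(27.7004) = 5.2631

5.2631


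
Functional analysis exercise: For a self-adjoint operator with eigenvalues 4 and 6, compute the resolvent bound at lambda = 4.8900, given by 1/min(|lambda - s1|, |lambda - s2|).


dist(4.8900, {4, 6}) = min(|4.8900 - 4|, |4.8900 - 6|)
= min(0.8900, 1.1100) = 0.8900
Resolvent bound = 1/0.8900 = 1.1236

1.1236


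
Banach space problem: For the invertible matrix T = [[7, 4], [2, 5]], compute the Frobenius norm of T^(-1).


det(T) = 7*5 - 4*2 = 27
T^(-1) = (1/27) * [[5, -4], [-2, 7]] = [[0.1852, -0.1481], [-0.0741, 0.2593]]
||T^(-1)||_F^2 = 0.1852^2 + (-0.1481)^2 + (-0.0741)^2 + 0.2593^2 = 0.1289
||T^(-1)||_F = sqrt(0.1289) = 0.3591

0.3591


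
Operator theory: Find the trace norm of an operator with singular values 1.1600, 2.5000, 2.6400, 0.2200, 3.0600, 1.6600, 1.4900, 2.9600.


The nuclear norm is the sum of all singular values.
||T||_1 = 1.1600 + 2.5000 + 2.6400 + 0.2200 + 3.0600 + 1.6600 + 1.4900 + 2.9600
= 15.6900

15.6900


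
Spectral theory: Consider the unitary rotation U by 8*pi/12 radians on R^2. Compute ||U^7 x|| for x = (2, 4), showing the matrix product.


U is a rotation by theta = 8*pi/12
U^7 = rotation by 7*theta = 56*pi/12 = 8*pi/12 (mod 2*pi)
cos(8*pi/12) = -0.5000, sin(8*pi/12) = 0.8660
U^7 x = (-0.5000 * 2 - 0.8660 * 4, 0.8660 * 2 + -0.5000 * 4)
= (-4.4641, -0.2679)
||U^7 x|| = sqrt((-4.4641)^2 + (-0.2679)^2) = sqrt(20.0000) = 4.4721

4.4721


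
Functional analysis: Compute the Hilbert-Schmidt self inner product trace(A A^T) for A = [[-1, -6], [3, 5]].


trace(A * A^T) = sum of squares of all entries
= (-1)^2 + (-6)^2 + 3^2 + 5^2
= 1 + 36 + 9 + 25
= 71

71


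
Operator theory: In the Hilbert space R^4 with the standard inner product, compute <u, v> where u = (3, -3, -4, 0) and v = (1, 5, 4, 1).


Computing the standard inner product <u, v> = sum u_i * v_i
= 3*1 + -3*5 + -4*4 + 0*1
= 3 + -15 + -16 + 0
= -28

-28


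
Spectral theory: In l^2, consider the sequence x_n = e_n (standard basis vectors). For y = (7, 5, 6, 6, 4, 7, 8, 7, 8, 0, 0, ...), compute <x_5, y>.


x_5 = e_5 is the standard basis vector with 1 in position 5.
<x_5, y> = y_5 = 4
As n -> infinity, <x_n, y> -> 0, confirming weak convergence of (x_n) to 0.

4


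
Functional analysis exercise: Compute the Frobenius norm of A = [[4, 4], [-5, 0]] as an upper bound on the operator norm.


||A||_F^2 = sum a_ij^2
= 4^2 + 4^2 + (-5)^2 + 0^2
= 16 + 16 + 25 + 0 = 57
||A||_F = sqrt(57) = 7.5498

7.5498


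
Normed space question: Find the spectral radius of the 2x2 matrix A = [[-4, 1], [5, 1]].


For a 2x2 matrix, eigenvalues satisfy lambda^2 - (trace)*lambda + det = 0
trace = -4 + 1 = -3
det = -4*1 - 1*5 = -9
discriminant = (-3)^2 - 4*(-9) = 45
spectral radius = max |eigenvalue| = 4.8541

4.8541


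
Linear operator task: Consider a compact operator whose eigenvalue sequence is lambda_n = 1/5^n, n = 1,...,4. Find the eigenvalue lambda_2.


The eigenvalue formula gives lambda_2 = 1/5^2
= 1/25
= 0.0400

0.0400


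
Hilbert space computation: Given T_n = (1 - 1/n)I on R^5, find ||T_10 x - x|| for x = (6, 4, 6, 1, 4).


T_10 x - x = (1 - 1/10)x - x = -x/10
||x|| = sqrt(105) = 10.2470
||T_10 x - x|| = ||x||/10 = 10.2470/10 = 1.0247

1.0247


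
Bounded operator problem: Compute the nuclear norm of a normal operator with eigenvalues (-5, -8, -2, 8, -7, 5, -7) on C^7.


For a normal operator, singular values equal |eigenvalues|.
Trace norm = sum |lambda_i| = 5 + 8 + 2 + 8 + 7 + 5 + 7
= 42

42


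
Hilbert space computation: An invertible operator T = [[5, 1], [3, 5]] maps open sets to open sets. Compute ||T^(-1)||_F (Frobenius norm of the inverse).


det(T) = 5*5 - 1*3 = 22
T^(-1) = (1/22) * [[5, -1], [-3, 5]] = [[0.2273, -0.0455], [-0.1364, 0.2273]]
||T^(-1)||_F^2 = 0.2273^2 + (-0.0455)^2 + (-0.1364)^2 + 0.2273^2 = 0.1240
||T^(-1)||_F = sqrt(0.1240) = 0.3521

0.3521


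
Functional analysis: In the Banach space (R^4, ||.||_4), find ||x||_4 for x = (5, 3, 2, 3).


The l^4 norm = (sum |x_i|^4)^(1/4)
Sum of 4th powers = 625 + 81 + 16 + 81 = 803
||x||_4 = (803)^(1/4) = 5.3233

5.3233


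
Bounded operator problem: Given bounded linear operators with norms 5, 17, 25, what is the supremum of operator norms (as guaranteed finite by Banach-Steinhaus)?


By the Uniform Boundedness Principle, the supremum of norms is finite.
sup_k ||T_k|| = max(5, 17, 25) = 25

25


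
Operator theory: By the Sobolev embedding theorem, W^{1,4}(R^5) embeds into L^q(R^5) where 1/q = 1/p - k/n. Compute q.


Using the Sobolev embedding formula: 1/q = 1/p - k/n
1/q = 1/4 - 1/5 = 1/20
q = 1/(1/20) = 20

20.0000


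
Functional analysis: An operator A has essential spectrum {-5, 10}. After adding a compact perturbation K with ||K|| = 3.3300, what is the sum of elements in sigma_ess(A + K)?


By Weyl's theorem, the essential spectrum is invariant under compact perturbations.
sigma_ess(A + K) = sigma_ess(A) = {-5, 10}
Sum = -5 + 10 = 5

5


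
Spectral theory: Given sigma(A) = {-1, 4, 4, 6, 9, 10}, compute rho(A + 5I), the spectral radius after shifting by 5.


Spectrum of A + 5I = {4, 9, 9, 11, 14, 15}
Spectral radius = max |lambda| over the shifted spectrum
= max(4, 9, 9, 11, 14, 15) = 15

15


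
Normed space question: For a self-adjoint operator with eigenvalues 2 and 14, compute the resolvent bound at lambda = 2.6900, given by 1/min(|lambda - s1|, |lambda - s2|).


dist(2.6900, {2, 14}) = min(|2.6900 - 2|, |2.6900 - 14|)
= min(0.6900, 11.3100) = 0.6900
Resolvent bound = 1/0.6900 = 1.4493

1.4493


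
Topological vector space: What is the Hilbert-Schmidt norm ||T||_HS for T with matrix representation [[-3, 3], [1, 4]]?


The Hilbert-Schmidt norm is sqrt(sum of squares of all entries).
Sum of squares = (-3)^2 + 3^2 + 1^2 + 4^2
= 9 + 9 + 1 + 16 = 35
||T||_HS = sqrt(35) = 5.9161

5.9161


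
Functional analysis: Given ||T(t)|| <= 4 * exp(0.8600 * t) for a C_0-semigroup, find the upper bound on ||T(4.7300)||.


||T(4.7300)|| <= 4 * exp(0.8600 * 4.7300)
= 4 * exp(4.0678)
= 4 * 58.4283
= 233.7131

233.7131


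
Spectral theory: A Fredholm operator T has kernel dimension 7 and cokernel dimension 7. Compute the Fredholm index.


The Fredholm index is defined as ind(T) = dim(ker T) - dim(coker T)
= 7 - 7
= 0

0


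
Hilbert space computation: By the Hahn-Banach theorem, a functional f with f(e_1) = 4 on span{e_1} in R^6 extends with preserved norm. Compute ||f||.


The norm of f is given by ||f|| = sup_{||x||=1} |f(x)|.
On span{e_1}, ||e_1|| = 1, so ||f|| = |f(e_1)| / ||e_1||
= |4| / 1 = 4.0000

4.0000


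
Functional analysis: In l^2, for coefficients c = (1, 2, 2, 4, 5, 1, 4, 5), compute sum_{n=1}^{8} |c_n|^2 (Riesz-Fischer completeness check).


sum |c_n|^2 = 1^2 + 2^2 + 2^2 + 4^2 + 5^2 + 1^2 + 4^2 + 5^2
= 1 + 4 + 4 + 16 + 25 + 1 + 16 + 25
= 92

92


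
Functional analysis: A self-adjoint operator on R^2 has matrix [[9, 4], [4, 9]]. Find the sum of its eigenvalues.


For a self-adjoint (symmetric) matrix, the eigenvalues are real.
The sum of eigenvalues equals the trace of the matrix.
trace = 9 + 9 = 18

18


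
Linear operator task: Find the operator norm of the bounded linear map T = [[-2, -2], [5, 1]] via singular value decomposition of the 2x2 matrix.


A^T A = [[29, 9], [9, 5]]
trace(A^T A) = 34, det(A^T A) = 64
discriminant = 34^2 - 4*64 = 900
Largest eigenvalue of A^T A = (trace + sqrt(disc))/2 = 32.0000
||T|| = sqrt(32.0000) = 5.6569

5.6569


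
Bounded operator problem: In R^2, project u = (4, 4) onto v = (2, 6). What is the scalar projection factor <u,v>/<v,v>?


Computing <u,v> = 4*2 + 4*6 = 32
Computing <v,v> = 2^2 + 6^2 = 40
Projection coefficient = 32/40 = 0.8000

0.8000


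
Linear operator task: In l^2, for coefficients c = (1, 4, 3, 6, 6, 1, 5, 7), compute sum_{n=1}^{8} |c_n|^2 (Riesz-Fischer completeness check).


sum |c_n|^2 = 1^2 + 4^2 + 3^2 + 6^2 + 6^2 + 1^2 + 5^2 + 7^2
= 1 + 16 + 9 + 36 + 36 + 1 + 25 + 49
= 173

173


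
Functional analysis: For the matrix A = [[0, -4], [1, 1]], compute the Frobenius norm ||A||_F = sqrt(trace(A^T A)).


||A||_F^2 = sum a_ij^2
= 0^2 + (-4)^2 + 1^2 + 1^2
= 0 + 16 + 1 + 1 = 18
||A||_F = sqrt(18) = 4.2426

4.2426


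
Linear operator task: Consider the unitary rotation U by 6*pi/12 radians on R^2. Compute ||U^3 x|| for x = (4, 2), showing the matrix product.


U is a rotation by theta = 6*pi/12
U^3 = rotation by 3*theta = 18*pi/12
cos(18*pi/12) = 0.0000, sin(18*pi/12) = -1.0000
U^3 x = (0.0000 * 4 - -1.0000 * 2, -1.0000 * 4 + 0.0000 * 2)
= (2.0000, -4.0000)
||U^3 x|| = sqrt(2.0000^2 + (-4.0000)^2) = sqrt(20.0000) = 4.4721

4.4721


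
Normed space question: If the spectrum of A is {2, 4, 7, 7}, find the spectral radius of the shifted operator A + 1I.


Spectrum of A + 1I = {3, 5, 8, 8}
Spectral radius = max |lambda| over the shifted spectrum
= max(3, 5, 8, 8) = 8

8


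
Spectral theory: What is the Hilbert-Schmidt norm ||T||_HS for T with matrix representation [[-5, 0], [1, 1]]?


The Hilbert-Schmidt norm is sqrt(sum of squares of all entries).
Sum of squares = (-5)^2 + 0^2 + 1^2 + 1^2
= 25 + 0 + 1 + 1 = 27
||T||_HS = sqrt(27) = 5.1962

5.1962


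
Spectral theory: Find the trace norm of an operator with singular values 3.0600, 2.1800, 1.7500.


The nuclear norm is the sum of all singular values.
||T||_1 = 3.0600 + 2.1800 + 1.7500
= 6.9900

6.9900


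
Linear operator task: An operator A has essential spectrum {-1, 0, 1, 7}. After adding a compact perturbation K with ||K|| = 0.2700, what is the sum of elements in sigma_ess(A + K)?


By Weyl's theorem, the essential spectrum is invariant under compact perturbations.
sigma_ess(A + K) = sigma_ess(A) = {-1, 0, 1, 7}
Sum = -1 + 0 + 1 + 7 = 7

7


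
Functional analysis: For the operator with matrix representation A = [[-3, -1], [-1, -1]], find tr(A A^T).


trace(A * A^T) = sum of squares of all entries
= (-3)^2 + (-1)^2 + (-1)^2 + (-1)^2
= 9 + 1 + 1 + 1
= 12

12


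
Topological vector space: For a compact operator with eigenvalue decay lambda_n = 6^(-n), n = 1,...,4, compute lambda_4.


The eigenvalue formula gives lambda_4 = 1/6^4
= 1/1296
= 7.7160e-04

7.7160e-04


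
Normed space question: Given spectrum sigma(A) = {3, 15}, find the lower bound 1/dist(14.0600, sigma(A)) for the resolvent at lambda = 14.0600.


dist(14.0600, {3, 15}) = min(|14.0600 - 3|, |14.0600 - 15|)
= min(11.0600, 0.9400) = 0.9400
Resolvent bound = 1/0.9400 = 1.0638

1.0638


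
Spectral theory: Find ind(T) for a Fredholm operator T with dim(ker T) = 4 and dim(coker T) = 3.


The Fredholm index is defined as ind(T) = dim(ker T) - dim(coker T)
= 4 - 3
= 1

1


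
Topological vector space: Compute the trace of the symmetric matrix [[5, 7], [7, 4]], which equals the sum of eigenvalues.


For a self-adjoint (symmetric) matrix, the eigenvalues are real.
The sum of eigenvalues equals the trace of the matrix.
trace = 5 + 4 = 9

9


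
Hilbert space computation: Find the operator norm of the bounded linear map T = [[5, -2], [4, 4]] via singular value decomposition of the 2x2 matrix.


A^T A = [[41, 6], [6, 20]]
trace(A^T A) = 61, det(A^T A) = 784
discriminant = 61^2 - 4*784 = 585
Largest eigenvalue of A^T A = (trace + sqrt(disc))/2 = 42.5934
||T|| = sqrt(42.5934) = 6.5264

6.5264


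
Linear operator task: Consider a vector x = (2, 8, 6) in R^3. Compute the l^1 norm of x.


The l^1 norm equals the sum of absolute values of all components.
||x||_1 = 2 + 8 + 6
= 16

16.0000


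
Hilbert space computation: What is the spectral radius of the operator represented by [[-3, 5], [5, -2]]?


For a 2x2 matrix, eigenvalues satisfy lambda^2 - (trace)*lambda + det = 0
trace = -3 + -2 = -5
det = -3*-2 - 5*5 = -19
discriminant = (-5)^2 - 4*(-19) = 101
spectral radius = max |eigenvalue| = 7.5249

7.5249


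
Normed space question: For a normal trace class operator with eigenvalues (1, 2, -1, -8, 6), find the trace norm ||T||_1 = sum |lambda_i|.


For a normal operator, singular values equal |eigenvalues|.
Trace norm = sum |lambda_i| = 1 + 2 + 1 + 8 + 6
= 18

18


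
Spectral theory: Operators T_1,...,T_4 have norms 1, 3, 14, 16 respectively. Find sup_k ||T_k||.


By the Uniform Boundedness Principle, the supremum of norms is finite.
sup_k ||T_k|| = max(1, 3, 14, 16) = 16

16


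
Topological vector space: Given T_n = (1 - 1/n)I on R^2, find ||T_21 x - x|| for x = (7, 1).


T_21 x - x = (1 - 1/21)x - x = -x/21
||x|| = sqrt(50) = 7.0711
||T_21 x - x|| = ||x||/21 = 7.0711/21 = 0.3367

0.3367


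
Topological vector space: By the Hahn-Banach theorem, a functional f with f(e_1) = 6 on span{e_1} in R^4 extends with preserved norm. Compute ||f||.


The norm of f is given by ||f|| = sup_{||x||=1} |f(x)|.
On span{e_1}, ||e_1|| = 1, so ||f|| = |f(e_1)| / ||e_1||
= |6| / 1 = 6.0000

6.0000


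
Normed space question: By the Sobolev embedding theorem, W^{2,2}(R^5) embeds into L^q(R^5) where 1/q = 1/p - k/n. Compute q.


Using the Sobolev embedding formula: 1/q = 1/p - k/n
1/q = 1/2 - 2/5 = 1/10
q = 1/(1/10) = 10

10.0000


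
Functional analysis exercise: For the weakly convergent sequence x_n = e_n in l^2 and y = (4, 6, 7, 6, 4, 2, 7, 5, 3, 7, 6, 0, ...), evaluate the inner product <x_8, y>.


x_8 = e_8 is the standard basis vector with 1 in position 8.
<x_8, y> = y_8 = 5
As n -> infinity, <x_n, y> -> 0, confirming weak convergence of (x_n) to 0.

5


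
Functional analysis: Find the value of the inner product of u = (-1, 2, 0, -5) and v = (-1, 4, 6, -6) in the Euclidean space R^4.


Computing the standard inner product <u, v> = sum u_i * v_i
= -1*-1 + 2*4 + 0*6 + -5*-6
= 1 + 8 + 0 + 30
= 39

39


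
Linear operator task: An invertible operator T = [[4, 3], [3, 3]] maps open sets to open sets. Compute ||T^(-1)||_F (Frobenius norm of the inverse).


det(T) = 4*3 - 3*3 = 3
T^(-1) = (1/3) * [[3, -3], [-3, 4]] = [[1.0000, -1.0000], [-1.0000, 1.3333]]
||T^(-1)||_F^2 = 1.0000^2 + (-1.0000)^2 + (-1.0000)^2 + 1.3333^2 = 4.7778
||T^(-1)||_F = sqrt(4.7778) = 2.1858

2.1858


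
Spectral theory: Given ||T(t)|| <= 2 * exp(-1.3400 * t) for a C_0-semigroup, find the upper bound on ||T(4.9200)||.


||T(4.9200)|| <= 2 * exp(-1.3400 * 4.9200)
= 2 * exp(-6.5928)
= 2 * 0.0014
= 0.0027

0.0027


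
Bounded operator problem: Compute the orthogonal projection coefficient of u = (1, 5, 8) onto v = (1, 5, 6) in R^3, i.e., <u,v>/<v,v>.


Computing <u,v> = 1*1 + 5*5 + 8*6 = 74
Computing <v,v> = 1^2 + 5^2 + 6^2 = 62
Projection coefficient = 74/62 = 1.1935

1.1935


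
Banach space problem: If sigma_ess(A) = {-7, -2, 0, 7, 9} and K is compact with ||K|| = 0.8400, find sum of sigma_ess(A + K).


By Weyl's theorem, the essential spectrum is invariant under compact perturbations.
sigma_ess(A + K) = sigma_ess(A) = {-7, -2, 0, 7, 9}
Sum = -7 + -2 + 0 + 7 + 9 = 7

7


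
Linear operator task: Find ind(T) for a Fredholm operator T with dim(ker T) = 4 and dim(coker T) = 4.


The Fredholm index is defined as ind(T) = dim(ker T) - dim(coker T)
= 4 - 4
= 0

0


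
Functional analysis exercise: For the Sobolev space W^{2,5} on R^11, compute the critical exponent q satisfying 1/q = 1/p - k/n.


Using the Sobolev embedding formula: 1/q = 1/p - k/n
1/q = 1/5 - 2/11 = 1/55
q = 1/(1/55) = 55

55.0000


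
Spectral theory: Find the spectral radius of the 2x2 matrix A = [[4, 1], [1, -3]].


For a 2x2 matrix, eigenvalues satisfy lambda^2 - (trace)*lambda + det = 0
trace = 4 + -3 = 1
det = 4*-3 - 1*1 = -13
discriminant = 1^2 - 4*(-13) = 53
spectral radius = max |eigenvalue| = 4.1401

4.1401


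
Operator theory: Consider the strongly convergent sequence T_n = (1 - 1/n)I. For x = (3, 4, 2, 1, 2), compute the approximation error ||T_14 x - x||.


T_14 x - x = (1 - 1/14)x - x = -x/14
||x|| = sqrt(34) = 5.8310
||T_14 x - x|| = ||x||/14 = 5.8310/14 = 0.4165

0.4165


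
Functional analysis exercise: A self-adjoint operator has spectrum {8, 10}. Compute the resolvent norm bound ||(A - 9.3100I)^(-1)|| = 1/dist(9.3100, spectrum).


dist(9.3100, {8, 10}) = min(|9.3100 - 8|, |9.3100 - 10|)
= min(1.3100, 0.6900) = 0.6900
Resolvent bound = 1/0.6900 = 1.4493

1.4493


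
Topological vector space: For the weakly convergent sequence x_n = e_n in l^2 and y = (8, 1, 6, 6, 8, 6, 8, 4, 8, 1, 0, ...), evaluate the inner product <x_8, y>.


x_8 = e_8 is the standard basis vector with 1 in position 8.
<x_8, y> = y_8 = 4
As n -> infinity, <x_n, y> -> 0, confirming weak convergence of (x_n) to 0.

4


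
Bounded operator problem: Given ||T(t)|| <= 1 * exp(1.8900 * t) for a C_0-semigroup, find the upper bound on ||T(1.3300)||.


||T(1.3300)|| <= 1 * exp(1.8900 * 1.3300)
= 1 * exp(2.5137)
= 1 * 12.3505
= 12.3505

12.3505


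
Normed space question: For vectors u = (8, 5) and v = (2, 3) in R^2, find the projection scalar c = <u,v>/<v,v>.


Computing <u,v> = 8*2 + 5*3 = 31
Computing <v,v> = 2^2 + 3^2 = 13
Projection coefficient = 31/13 = 2.3846

2.3846


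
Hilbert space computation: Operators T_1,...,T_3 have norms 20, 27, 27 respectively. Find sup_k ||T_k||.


By the Uniform Boundedness Principle, the supremum of norms is finite.
sup_k ||T_k|| = max(20, 27, 27) = 27

27


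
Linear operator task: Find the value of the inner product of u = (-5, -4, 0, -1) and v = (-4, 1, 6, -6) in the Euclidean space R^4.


Computing the standard inner product <u, v> = sum u_i * v_i
= -5*-4 + -4*1 + 0*6 + -1*-6
= 20 + -4 + 0 + 6
= 22

22


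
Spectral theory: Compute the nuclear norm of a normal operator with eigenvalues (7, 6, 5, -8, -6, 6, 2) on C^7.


For a normal operator, singular values equal |eigenvalues|.
Trace norm = sum |lambda_i| = 7 + 6 + 5 + 8 + 6 + 6 + 2
= 40

40


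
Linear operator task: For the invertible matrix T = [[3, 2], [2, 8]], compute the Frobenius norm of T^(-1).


det(T) = 3*8 - 2*2 = 20
T^(-1) = (1/20) * [[8, -2], [-2, 3]] = [[0.4000, -0.1000], [-0.1000, 0.1500]]
||T^(-1)||_F^2 = 0.4000^2 + (-0.1000)^2 + (-0.1000)^2 + 0.1500^2 = 0.2025
||T^(-1)||_F = sqrt(0.2025) = 0.4500

0.4500


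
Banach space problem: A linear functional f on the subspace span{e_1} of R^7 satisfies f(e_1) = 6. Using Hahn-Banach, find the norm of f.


The norm of f is given by ||f|| = sup_{||x||=1} |f(x)|.
On span{e_1}, ||e_1|| = 1, so ||f|| = |f(e_1)| / ||e_1||
= |6| / 1 = 6.0000

6.0000


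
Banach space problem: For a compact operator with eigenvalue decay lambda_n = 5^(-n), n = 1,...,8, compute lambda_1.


The eigenvalue formula gives lambda_1 = 1/5^1
= 1/5
= 0.2000

0.2000


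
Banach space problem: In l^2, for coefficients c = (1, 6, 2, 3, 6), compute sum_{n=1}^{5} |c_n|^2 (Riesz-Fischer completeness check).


sum |c_n|^2 = 1^2 + 6^2 + 2^2 + 3^2 + 6^2
= 1 + 36 + 4 + 9 + 36
= 86

86
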